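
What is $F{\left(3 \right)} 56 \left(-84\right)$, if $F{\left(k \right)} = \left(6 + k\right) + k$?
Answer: $-56448$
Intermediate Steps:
$F{\left(k \right)} = 6 + 2 k$
$F{\left(3 \right)} 56 \left(-84\right) = \left(6 + 2 \cdot 3\right) 56 \left(-84\right) = \left(6 + 6\right) 56 \left(-84\right) = 12 \cdot 56 \left(-84\right) = 672 \left(-84\right) = -56448$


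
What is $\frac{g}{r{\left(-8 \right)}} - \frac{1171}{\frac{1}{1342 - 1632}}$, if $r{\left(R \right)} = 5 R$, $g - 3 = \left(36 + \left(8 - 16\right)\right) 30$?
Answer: $\frac{13582757}{40} \approx 3.3957 \cdot 10^{5}$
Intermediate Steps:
$g = 843$ ($g = 3 + \left(36 + \left(8 - 16\right)\right) 30 = 3 + \left(36 - 8\right) 30 = 3 + 28 \cdot 30 = 3 + 840 = 843$)
$\frac{g}{r{\left(-8 \right)}} - \frac{1171}{\frac{1}{1342 - 1632}} = \frac{843}{5 \left(-8\right)} - \frac{1171}{\frac{1}{1342 - 1632}} = \frac{843}{-40} - \frac{1171}{\frac{1}{-290}} = 843 \left(- \frac{1}{40}\right) - \frac{1171}{- \frac{1}{290}} = - \frac{843}{40} - -339590 = - \frac{843}{40} + 339590 = \frac{13582757}{40}$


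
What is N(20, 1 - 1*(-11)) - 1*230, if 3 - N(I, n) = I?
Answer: -247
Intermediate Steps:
N(I, n) = 3 - I
N(20, 1 - 1*(-11)) - 1*230 = (3 - 1*20) - 1*230 = (3 - 20) - 230 = -17 - 230 = -247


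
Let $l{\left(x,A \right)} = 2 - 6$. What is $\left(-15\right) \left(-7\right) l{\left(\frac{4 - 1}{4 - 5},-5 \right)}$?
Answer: $-420$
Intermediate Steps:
$l{\left(x,A \right)} = -4$ ($l{\left(x,A \right)} = 2 - 6 = -4$)
$\left(-15\right) \left(-7\right) l{\left(\frac{4 - 1}{4 - 5},-5 \right)} = \left(-15\right) \left(-7\right) \left(-4\right) = 105 \left(-4\right) = -420$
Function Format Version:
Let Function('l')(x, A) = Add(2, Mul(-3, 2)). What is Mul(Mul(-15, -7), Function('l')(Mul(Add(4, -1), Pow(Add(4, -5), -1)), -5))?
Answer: -420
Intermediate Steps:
Function('l')(x, A) = -4 (Function('l')(x, A) = Add(2, -6) = -4)
Mul(Mul(-15, -7), Function('l')(Mul(Add(4, -1), Pow(Add(4, -5), -1)), -5)) = Mul(Mul(-15, -7), -4) = Mul(105, -4) = -420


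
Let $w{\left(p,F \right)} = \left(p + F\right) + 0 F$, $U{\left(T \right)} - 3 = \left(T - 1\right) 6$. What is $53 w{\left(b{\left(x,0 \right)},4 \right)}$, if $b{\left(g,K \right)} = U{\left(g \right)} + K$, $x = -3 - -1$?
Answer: $-583$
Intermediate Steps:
$U{\left(T \right)} = -3 + 6 T$ ($U{\left(T \right)} = 3 + \left(T - 1\right) 6 = 3 + \left(-1 + T\right) 6 = 3 + \left(-6 + 6 T\right) = -3 + 6 T$)
$x = -2$ ($x = -3 + 1 = -2$)
$b{\left(g,K \right)} = -3 + K + 6 g$ ($b{\left(g,K \right)} = \left(-3 + 6 g\right) + K = -3 + K + 6 g$)
$w{\left(p,F \right)} = F + p$ ($w{\left(p,F \right)} = \left(F + p\right) + 0 = F + p$)
$53 w{\left(b{\left(x,0 \right)},4 \right)} = 53 \left(4 + \left(-3 + 0 + 6 \left(-2\right)\right)\right) = 53 \left(4 - 15\right) = 53 \left(-11\right) = -583$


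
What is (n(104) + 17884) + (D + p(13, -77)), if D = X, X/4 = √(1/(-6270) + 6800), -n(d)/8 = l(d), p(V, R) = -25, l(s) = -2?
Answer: 17875 + 2*√267327713730/3135 ≈ 18205.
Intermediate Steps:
n(d) = 16 (n(d) = -8*(-2) = 16)
X = 2*√267327713730/3135 (X = 4*√(1/(-6270) + 6800) = 4*√(-1/6270 + 6800) = 4*√(42635999/6270) = 4*(√267327713730/6270) = 2*√267327713730/3135 ≈ 329.85)
D = 2*√267327713730/3135 ≈ 329.85
(n(104) + 17884) + (D + p(13, -77)) = (16 + 17884) + (2*√267327713730/3135 - 25) = 17900 + (-25 + 2*√267327713730/3135) = 17875 + 2*√267327713730/3135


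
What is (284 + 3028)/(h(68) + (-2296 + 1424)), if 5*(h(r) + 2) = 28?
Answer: -8280/2171 ≈ -3.8139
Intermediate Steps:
h(r) = 18/5 (h(r) = -2 + (⅕)*28 = -2 + 28/5 = 18/5)
(284 + 3028)/(h(68) + (-2296 + 1424)) = (284 + 3028)/(18/5 + (-2296 + 1424)) = 3312/(18/5 - 872) = 3312/(-4342/5) = 3312*(-5/4342) = -8280/2171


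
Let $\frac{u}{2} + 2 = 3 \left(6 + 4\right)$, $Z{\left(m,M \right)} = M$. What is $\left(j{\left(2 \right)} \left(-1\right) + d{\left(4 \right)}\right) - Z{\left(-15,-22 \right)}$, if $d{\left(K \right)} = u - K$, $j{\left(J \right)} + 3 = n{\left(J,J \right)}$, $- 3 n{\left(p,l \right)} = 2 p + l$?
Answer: $79$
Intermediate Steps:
$n{\left(p,l \right)} = - \frac{2 p}{3} - \frac{l}{3}$ ($n{\left(p,l \right)} = - \frac{2 p + l}{3} = - \frac{l + 2 p}{3} = - \frac{2 p}{3} - \frac{l}{3}$)
$j{\left(J \right)} = -3 - J$
$u = 56$ ($u = -4 + 2 \cdot 3 \left(6 + 4\right) = -4 + 2 \cdot 3 \cdot 10 = -4 + 2 \cdot 30 = -4 + 60 = 56$)
$d{\left(K \right)} = 56 - K$
$\left(j{\left(2 \right)} \left(-1\right) + d{\left(4 \right)}\right) - Z{\left(-15,-22 \right)} = \left(\left(-3 - 2\right) \left(-1\right) + \left(56 - 4\right)\right) - -22 = \left(\left(-3 - 2\right) \left(-1\right) + \left(56 - 4\right)\right) + 22 = \left(\left(-5\right) \left(-1\right) + 52\right) + 22 = \left(5 + 52\right) + 22 = 57 + 22 = 79$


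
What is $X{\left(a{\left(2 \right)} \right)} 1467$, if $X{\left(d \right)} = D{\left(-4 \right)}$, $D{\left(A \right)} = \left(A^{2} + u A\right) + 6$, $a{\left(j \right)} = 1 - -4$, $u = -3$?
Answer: $49878$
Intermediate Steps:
$a{\left(j \right)} = 5$ ($a{\left(j \right)} = 1 + 4 = 5$)
$D{\left(A \right)} = 6 + A^{2} - 3 A$ ($D{\left(A \right)} = \left(A^{2} - 3 A\right) + 6 = 6 + A^{2} - 3 A$)
$X{\left(d \right)} = 34$ ($X{\left(d \right)} = 6 + \left(-4\right)^{2} - -12 = 6 + 16 + 12 = 34$)
$X{\left(a{\left(2 \right)} \right)} 1467 = 34 \cdot 1467 = 49878$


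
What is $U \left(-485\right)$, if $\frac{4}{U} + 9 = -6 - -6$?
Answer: $\frac{1940}{9} \approx 215.56$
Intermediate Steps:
$U = - \frac{4}{9}$ ($U = \frac{4}{-9 - 0} = \frac{4}{-9 + \left(-6 + 6\right)} = \frac{4}{-9 + 0} = \frac{4}{-9} = 4 \left(- \frac{1}{9}\right) = - \frac{4}{9} \approx -0.44444$)
$U \left(-485\right) = \left(- \frac{4}{9}\right) \left(-485\right) = \frac{1940}{9}$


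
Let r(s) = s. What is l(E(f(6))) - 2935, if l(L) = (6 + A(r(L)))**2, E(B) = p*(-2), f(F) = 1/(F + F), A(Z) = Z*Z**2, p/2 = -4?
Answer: 16823469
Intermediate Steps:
p = -8 (p = 2*(-4) = -8)
A(Z) = Z**3
f(F) = 1/(2*F)
E(B) = 16 (E(B) = -8*(-2) = 16)
l(L) = (6 + L**3)**2
l(E(f(6))) - 2935 = (6 + 16**3)**2 - 2935 = (6 + 4096)**2 - 2935 = 4102**2 - 2935 = 16826404 - 2935 = 16823469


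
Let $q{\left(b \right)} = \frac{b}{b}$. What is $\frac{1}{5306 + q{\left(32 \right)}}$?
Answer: $\frac{1}{5307} \approx 0.00018843$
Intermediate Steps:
$q{\left(b \right)} = 1$
$\frac{1}{5306 + q{\left(32 \right)}} = \frac{1}{5306 + 1} = \frac{1}{5307}$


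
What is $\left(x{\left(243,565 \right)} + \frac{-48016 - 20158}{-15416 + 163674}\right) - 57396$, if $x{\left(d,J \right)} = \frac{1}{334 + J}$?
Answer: $- \frac{3825013137600}{66641971} \approx -57396.0$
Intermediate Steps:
$\left(x{\left(243,565 \right)} + \frac{-48016 - 20158}{-15416 + 163674}\right) - 57396 = \left(\frac{1}{334 + 565} + \frac{-48016 - 20158}{-15416 + 163674}\right) - 57396 = \left(\frac{1}{899} - \frac{68174}{148258}\right) - 57396 = \left(\frac{1}{899} - \frac{34087}{74129}\right) - 57396 = - \frac{30570084}{66641971} - 57396 = - \frac{3825013137600}{66641971}$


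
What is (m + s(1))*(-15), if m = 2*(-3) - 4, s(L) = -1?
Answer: 165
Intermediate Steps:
m = -10 (m = -6 - 4 = -10)
(m + s(1))*(-15) = (-10 - 1)*(-15) = -11*(-15) = 165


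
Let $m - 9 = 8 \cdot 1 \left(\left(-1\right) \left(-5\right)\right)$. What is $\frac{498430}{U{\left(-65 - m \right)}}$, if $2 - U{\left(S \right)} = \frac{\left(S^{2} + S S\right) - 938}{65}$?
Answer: $- \frac{16198975}{12462} \approx -1299.9$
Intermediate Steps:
$m = 49$ ($m = 9 + 8 \cdot 1 \left(\left(-1\right) \left(-5\right)\right) = 9 + 8 \cdot 5 = 9 + 40 = 49$)
$U{\left(S \right)} = \frac{1068}{65} - \frac{2 S^{2}}{65}$ ($U{\left(S \right)} = 2 - \frac{\left(S^{2} + S S\right) - 938}{65} = 2 - \left(\left(S^{2} + S^{2}\right) - 938\right) \frac{1}{65} = 2 - \left(2 S^{2} - 938\right) \frac{1}{65} = 2 - \left(-938 + 2 S^{2}\right) \frac{1}{65} = 2 - \left(- \frac{938}{65} + \frac{2 S^{2}}{65}\right) = \frac{1068}{65} - \frac{2 S^{2}}{65}$)
$\frac{498430}{U{\left(-65 - m \right)}} = \frac{498430}{\frac{1068}{65} - \frac{2 \left(-65 - 49\right)^{2}}{65}} = \frac{498430}{\frac{1068}{65} - \frac{2 \left(-114\right)^{2}}{65}} = \frac{498430}{\frac{1068}{65} - \frac{25992}{65}} = \frac{498430}{- \frac{24924}{65}} = 498430 \left(- \frac{65}{24924}\right) = - \frac{16198975}{12462}$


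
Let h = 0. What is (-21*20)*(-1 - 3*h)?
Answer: 420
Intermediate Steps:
(-21*20)*(-1 - 3*h) = (-21*20)*(-1 - 3*0) = -420*(-1 + 0) = -420*(-1) = 420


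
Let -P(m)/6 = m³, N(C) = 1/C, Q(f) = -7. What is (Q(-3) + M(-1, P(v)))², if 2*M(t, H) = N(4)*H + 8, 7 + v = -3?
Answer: 558009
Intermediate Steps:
v = -10 (v = -7 - 3 = -10)
P(m) = -6*m³
M(t, H) = 4 + H/8 (M(t, H) = (H/4 + 8)/2 = (8 + H/4)/2 = 4 + H/8)
(Q(-3) + M(-1, P(v)))² = (-7 + (4 + (-6*(-10)³)/8))² = (-7 + (4 + (-6*(-1000))/8))² = (-7 + (4 + (⅛)*6000))² = (-7 + (4 + 750))² = (-7 + 754)² = 747² = 558009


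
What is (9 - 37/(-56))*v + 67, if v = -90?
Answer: -22469/28 ≈ -802.46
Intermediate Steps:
(9 - 37/(-56))*v + 67 = (9 - 37/(-56))*(-90) + 67 = (9 - 37*(-1/56))*(-90) + 67 = (9 + 37/56)*(-90) + 67 = (541/56)*(-90) + 67 = -24345/28 + 67 = -22469/28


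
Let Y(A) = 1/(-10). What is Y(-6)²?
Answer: 1/100 ≈ 0.010000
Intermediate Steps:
Y(A) = -⅒
Y(-6)² = (-⅒)² = 1/100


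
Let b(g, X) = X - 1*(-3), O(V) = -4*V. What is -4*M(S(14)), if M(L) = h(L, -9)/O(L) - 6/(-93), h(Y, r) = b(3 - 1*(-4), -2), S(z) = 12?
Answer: -65/372 ≈ -0.17473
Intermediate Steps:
b(g, X) = 3 + X (b(g, X) = X + 3 = 3 + X)
h(Y, r) = 1 (h(Y, r) = 3 - 2 = 1)
M(L) = 2/31 - 1/(4*L) (M(L) = 1/(-4*L) - 6/(-93) = 1*(-1/(4*L)) - 6*(-1/93) = -1/(4*L) + 2/31 = 2/31 - 1/(4*L))
-4*M(S(14)) = -(-31 + 8*12)/(31*12) = -(-31 + 96)/(31*12) = -65/(31*12) = -4*65/1488 = -65/372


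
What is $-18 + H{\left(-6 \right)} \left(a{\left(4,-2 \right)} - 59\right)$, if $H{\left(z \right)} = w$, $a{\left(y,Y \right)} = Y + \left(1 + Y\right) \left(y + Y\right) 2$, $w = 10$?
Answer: $-668$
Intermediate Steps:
$a{\left(y,Y \right)} = Y + 2 \left(1 + Y\right) \left(Y + y\right)$ ($a{\left(y,Y \right)} = Y + \left(1 + Y\right) \left(Y + y\right) 2 = Y + 2 \left(1 + Y\right) \left(Y + y\right)$)
$H{\left(z \right)} = 10$
$-18 + H{\left(-6 \right)} \left(a{\left(4,-2 \right)} - 59\right) = -18 + 10 \left(\left(2 \cdot 4 + 2 \left(-2\right)^{2} + 3 \left(-2\right) + 2 \left(-2\right) 4\right) - 59\right) = -18 + 10 \left(\left(8 + 2 \cdot 4 - 6 - 16\right) - 59\right) = -18 + 10 \left(\left(8 + 8 - 6 - 16\right) - 59\right) = -18 + 10 \left(-6 - 59\right) = -18 + 10 \left(-65\right) = -18 - 650 = -668$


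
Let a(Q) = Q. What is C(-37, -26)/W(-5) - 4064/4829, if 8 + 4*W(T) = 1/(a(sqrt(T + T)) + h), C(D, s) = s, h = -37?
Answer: 5197946568/429051821 - 104*I*sqrt(10)/88849 ≈ 12.115 - 0.0037015*I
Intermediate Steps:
W(T) = -2 + 1/(4*(-37 + sqrt(2)*sqrt(T))) (W(T) = -2 + 1/(4*(sqrt(T + T) - 37)) = -2 + 1/(4*(sqrt(2*T) - 37)) = -2 + 1/(4*(sqrt(2)*sqrt(T) - 37)) = -2 + 1/(4*(-37 + sqrt(2)*sqrt(T))))
C(-37, -26)/W(-5) - 4064/4829 = -26*4*(-37 + sqrt(2)*sqrt(-5))/(297 - 8*sqrt(2)*sqrt(-5)) - 4064/4829 = -26*4*(-37 + sqrt(2)*(I*sqrt(5)))/(297 - 8*sqrt(2)*I*sqrt(5)) - 4064*1/4829 = -26*4*(-37 + I*sqrt(10))/(297 - 8*I*sqrt(10)) - 4064/4829 = -104*(-37 + I*sqrt(10))/(297 - 8*I*sqrt(10)) - 4064/4829 = -4064/4829 - 104*(-37 + I*sqrt(10))/(297 - 8*I*sqrt(10))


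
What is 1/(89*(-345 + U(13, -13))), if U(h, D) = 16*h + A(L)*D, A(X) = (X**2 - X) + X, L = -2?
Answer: -1/16821 ≈ -5.9450e-5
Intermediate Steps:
A(X) = X**2
U(h, D) = 4*D + 16*h (U(h, D) = 16*h + (-2)**2*D = 16*h + 4*D = 4*D + 16*h)
1/(89*(-345 + U(13, -13))) = 1/(89*(-345 + (4*(-13) + 16*13))) = 1/(89*(-345 + (-52 + 208))) = 1/(89*(-345 + 156)) = 1/(89*(-189)) = 1/(-16821) = -1/16821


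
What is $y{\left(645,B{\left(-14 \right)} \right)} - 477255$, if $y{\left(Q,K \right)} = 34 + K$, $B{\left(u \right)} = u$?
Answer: $-477235$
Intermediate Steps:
$y{\left(645,B{\left(-14 \right)} \right)} - 477255 = \left(34 - 14\right) - 477255 = 20 - 477255 = -477235$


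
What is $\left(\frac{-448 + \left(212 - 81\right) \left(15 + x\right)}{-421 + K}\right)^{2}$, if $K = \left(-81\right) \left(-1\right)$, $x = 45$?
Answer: $\frac{11881}{25} \approx 475.24$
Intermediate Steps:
$K = 81$
$\left(\frac{-448 + \left(212 - 81\right) \left(15 + x\right)}{-421 + K}\right)^{2} = \left(\frac{-448 + \left(212 - 81\right) \left(15 + 45\right)}{-421 + 81}\right)^{2} = \left(\frac{-448 + 131 \cdot 60}{-340}\right)^{2} = \left(\left(-448 + 7860\right) \left(- \frac{1}{340}\right)\right)^{2} = \left(7412 \left(- \frac{1}{340}\right)\right)^{2} = \left(- \frac{109}{5}\right)^{2} = \frac{11881}{25}$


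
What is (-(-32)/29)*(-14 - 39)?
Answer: -1696/29 ≈ -58.483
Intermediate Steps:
(-(-32)/29)*(-14 - 39) = -(-32)/29*(-53) = -1*(-32/29)*(-53) = (32/29)*(-53) = -1696/29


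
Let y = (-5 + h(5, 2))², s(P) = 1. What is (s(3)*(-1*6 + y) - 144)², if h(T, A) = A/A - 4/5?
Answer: 10074276/625 ≈ 16119.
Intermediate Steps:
h(T, A) = ⅕ (h(T, A) = 1 - 4*⅕ = 1 - ⅘ = ⅕)
y = 576/25 (y = (-5 + ⅕)² = (-24/5)² = 576/25 ≈ 23.040)
(s(3)*(-1*6 + y) - 144)² = (1*(-1*6 + 576/25) - 144)² = (1*(-6 + 576/25) - 144)² = (1*(426/25) - 144)² = (426/25 - 144)² = (-3174/25)² = 10074276/625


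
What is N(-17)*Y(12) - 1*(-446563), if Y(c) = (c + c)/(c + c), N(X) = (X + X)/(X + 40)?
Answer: 10270915/23 ≈ 4.4656e+5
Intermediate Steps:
N(X) = 2*X/(40 + X) (N(X) = (2*X)/(40 + X) = 2*X/(40 + X))
Y(c) = 1 (Y(c) = (2*c)/((2*c)) = (2*c)*(1/(2*c)) = 1)
N(-17)*Y(12) - 1*(-446563) = (2*(-17)/(40 - 17))*1 - 1*(-446563) = (2*(-17)/23)*1 + 446563 = (2*(-17)*(1/23))*1 + 446563 = -34/23*1 + 446563 = -34/23 + 446563 = 10270915/23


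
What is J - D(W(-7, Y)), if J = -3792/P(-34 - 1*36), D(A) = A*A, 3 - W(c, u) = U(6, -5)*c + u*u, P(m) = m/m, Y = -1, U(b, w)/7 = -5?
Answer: -62841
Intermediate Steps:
U(b, w) = -35 (U(b, w) = 7*(-5) = -35)
P(m) = 1
W(c, u) = 3 - u**2 + 35*c (W(c, u) = 3 - (-35*c + u*u) = 3 - (-35*c + u**2) = 3 - (u**2 - 35*c) = 3 + (-u**2 + 35*c) = 3 - u**2 + 35*c)
D(A) = A**2
J = -3792 (J = -3792/1 = -3792*1 = -3792)
J - D(W(-7, Y)) = -3792 - (3 - 1*(-1)**2 + 35*(-7))**2 = -3792 - (3 - 1*1 - 245)**2 = -3792 - (3 - 1 - 245)**2 = -3792 - 1*(-243)**2 = -3792 - 1*59049 = -3792 - 59049 = -62841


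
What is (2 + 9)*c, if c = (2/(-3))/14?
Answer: -11/21 ≈ -0.52381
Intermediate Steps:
c = -1/21 (c = (2*(-⅓))*(1/14) = -⅔*1/14 = -1/21 ≈ -0.047619)
(2 + 9)*c = (2 + 9)*(-1/21) = 11*(-1/21) = -11/21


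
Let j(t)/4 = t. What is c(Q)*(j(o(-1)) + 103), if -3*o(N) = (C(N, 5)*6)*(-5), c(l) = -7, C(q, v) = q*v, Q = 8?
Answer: 679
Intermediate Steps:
o(N) = 50*N (o(N) = -(N*5)*6*(-5)/3 = -(5*N)*6*(-5)/3 = -30*N*(-5)/3 = -(-50)*N = 50*N)
j(t) = 4*t
c(Q)*(j(o(-1)) + 103) = -7*(4*(50*(-1)) + 103) = -7*(4*(-50) + 103) = -7*(-200 + 103) = -7*(-97) = 679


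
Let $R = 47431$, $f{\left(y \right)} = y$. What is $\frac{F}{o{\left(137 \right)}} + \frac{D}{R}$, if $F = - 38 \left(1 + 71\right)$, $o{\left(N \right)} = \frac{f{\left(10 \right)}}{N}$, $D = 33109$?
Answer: $- \frac{8889162751}{237155} \approx -37483.0$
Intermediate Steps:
$o{\left(N \right)} = \frac{10}{N}$
$F = -2736$ ($F = \left(-38\right) 72 = -2736$)
$\frac{F}{o{\left(137 \right)}} + \frac{D}{R} = - \frac{2736}{10 \cdot \frac{1}{137}} + \frac{33109}{47431} = - \frac{2736}{10 \cdot \frac{1}{137}} + 33109 \cdot \frac{1}{47431} = - \frac{2736}{\frac{10}{137}} + \frac{33109}{47431} = \left(-2736\right) \frac{137}{10} + \frac{33109}{47431} = - \frac{187416}{5} + \frac{33109}{47431} = - \frac{8889162751}{237155}$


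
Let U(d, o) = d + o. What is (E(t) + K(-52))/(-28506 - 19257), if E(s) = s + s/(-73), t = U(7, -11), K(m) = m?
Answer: 4084/3486699 ≈ 0.0011713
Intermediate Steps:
t = -4 (t = 7 - 11 = -4)
E(s) = 72*s/73 (E(s) = s + s*(-1/73) = s - s/73 = 72*s/73)
(E(t) + K(-52))/(-28506 - 19257) = ((72/73)*(-4) - 52)/(-28506 - 19257) = (-288/73 - 52)/(-47763) = -4084/73*(-1/47763) = 4084/3486699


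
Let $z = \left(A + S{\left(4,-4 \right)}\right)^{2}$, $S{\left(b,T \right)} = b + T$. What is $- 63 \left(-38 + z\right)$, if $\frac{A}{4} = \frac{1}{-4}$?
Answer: $2331$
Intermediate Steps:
$S{\left(b,T \right)} = T + b$
$A = -1$ ($A = \frac{4}{-4} = 4 \left(- \frac{1}{4}\right) = -1$)
$z = 1$ ($z = \left(-1 + \left(-4 + 4\right)\right)^{2} = \left(-1 + 0\right)^{2} = \left(-1\right)^{2} = 1$)
$- 63 \left(-38 + z\right) = - 63 \left(-38 + 1\right) = \left(-63\right) \left(-37\right) = 2331$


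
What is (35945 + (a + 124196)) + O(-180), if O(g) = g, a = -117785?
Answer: 42176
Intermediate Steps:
(35945 + (a + 124196)) + O(-180) = (35945 + (-117785 + 124196)) - 180 = (35945 + 6411) - 180 = 42356 - 180 = 42176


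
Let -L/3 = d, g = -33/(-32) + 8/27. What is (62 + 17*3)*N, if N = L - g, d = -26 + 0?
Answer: 7485685/864 ≈ 8664.0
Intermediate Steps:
g = 1147/864 (g = -33*(-1/32) + 8*(1/27) = 33/32 + 8/27 = 1147/864 ≈ 1.3275)
d = -26
L = 78 (L = -3*(-26) = 78)
N = 66245/864 (N = 78 - 1*1147/864 = 78 - 1147/864 = 66245/864 ≈ 76.672)
(62 + 17*3)*N = (62 + 17*3)*(66245/864) = (62 + 51)*(66245/864) = 113*(66245/864) = 7485685/864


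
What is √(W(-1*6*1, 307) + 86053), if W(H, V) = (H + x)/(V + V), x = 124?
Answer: 3*√901158590/307 ≈ 293.35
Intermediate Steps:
W(H, V) = (124 + H)/(2*V) (W(H, V) = (H + 124)/(V + V) = (124 + H)/((2*V)) = (124 + H)*(1/(2*V)) = (124 + H)/(2*V))
√(W(-1*6*1, 307) + 86053) = √((½)*(124 - 1*6*1)/307 + 86053) = √((½)*(1/307)*(124 - 6*1) + 86053) = √((½)*(1/307)*(124 - 6) + 86053) = √((½)*(1/307)*118 + 86053) = √(59/307 + 86053) = √(26418330/307) = 3*√901158590/307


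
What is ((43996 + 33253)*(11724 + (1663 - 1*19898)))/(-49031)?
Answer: 502968239/49031 ≈ 10258.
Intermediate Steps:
((43996 + 33253)*(11724 + (1663 - 1*19898)))/(-49031) = (77249*(11724 + (1663 - 19898)))*(-1/49031) = (77249*(11724 - 18235))*(-1/49031) = (77249*(-6511))*(-1/49031) = -502968239*(-1/49031) = 502968239/49031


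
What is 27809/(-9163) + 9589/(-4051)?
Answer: -200518266/37119313 ≈ -5.4020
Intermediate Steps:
27809/(-9163) + 9589/(-4051) = 27809*(-1/9163) + 9589*(-1/4051) = -27809/9163 - 9589/4051 = -200518266/37119313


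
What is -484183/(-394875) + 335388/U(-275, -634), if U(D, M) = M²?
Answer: 81764149612/39680593875 ≈ 2.0606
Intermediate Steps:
-484183/(-394875) + 335388/U(-275, -634) = -484183/(-394875) + 335388/((-634)²) = -484183*(-1/394875) + 335388/401956 = 484183/394875 + 335388*(1/401956) = 484183/394875 + 83847/100489 = 81764149612/39680593875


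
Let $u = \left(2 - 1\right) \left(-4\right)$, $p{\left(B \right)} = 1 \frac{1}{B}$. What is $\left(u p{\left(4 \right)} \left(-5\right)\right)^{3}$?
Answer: $125$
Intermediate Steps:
$p{\left(B \right)} = \frac{1}{B}$
$u = -4$ ($u = 1 \left(-4\right) = -4$)
$\left(u p{\left(4 \right)} \left(-5\right)\right)^{3} = \left(- \frac{4}{4} \left(-5\right)\right)^{3} = \left(\left(-4\right) \frac{1}{4} \left(-5\right)\right)^{3} = \left(\left(-1\right) \left(-5\right)\right)^{3} = 5^{3} = 125$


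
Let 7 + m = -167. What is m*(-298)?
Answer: 51852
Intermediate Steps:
m = -174 (m = -7 - 167 = -174)
m*(-298) = -174*(-298) = 51852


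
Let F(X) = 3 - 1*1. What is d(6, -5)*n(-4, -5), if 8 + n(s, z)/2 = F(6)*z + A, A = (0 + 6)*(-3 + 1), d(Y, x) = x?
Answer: 300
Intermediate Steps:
A = -12 (A = 6*(-2) = -12)
F(X) = 2 (F(X) = 3 - 1 = 2)
n(s, z) = -40 + 4*z (n(s, z) = -16 + 2*(2*z - 12) = -16 + 2*(-12 + 2*z) = -16 + (-24 + 4*z) = -40 + 4*z)
d(6, -5)*n(-4, -5) = -5*(-40 + 4*(-5)) = -5*(-40 - 20) = -5*(-60) = 300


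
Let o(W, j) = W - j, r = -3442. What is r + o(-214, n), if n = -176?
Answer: -3480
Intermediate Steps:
r + o(-214, n) = -3442 + (-214 - 1*(-176)) = -3442 + (-214 + 176) = -3442 - 38 = -3480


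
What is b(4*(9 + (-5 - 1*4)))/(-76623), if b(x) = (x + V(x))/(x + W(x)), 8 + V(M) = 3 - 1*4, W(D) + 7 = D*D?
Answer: -3/178787 ≈ -1.6780e-5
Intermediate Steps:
W(D) = -7 + D**2 (W(D) = -7 + D*D = -7 + D**2)
V(M) = -9 (V(M) = -8 + (3 - 1*4) = -8 + (3 - 4) = -8 - 1 = -9)
b(x) = (-9 + x)/(-7 + x + x**2) (b(x) = (x - 9)/(x + (-7 + x**2)) = (-9 + x)/(-7 + x + x**2))
b(4*(9 + (-5 - 1*4)))/(-76623) = ((-9 + 4*(9 + (-5 - 1*4)))/(-7 + 4*(9 + (-5 - 1*4)) + (4*(9 + (-5 - 1*4)))**2))/(-76623) = ((-9 + 4*(9 + (-5 - 4)))/(-7 + 4*(9 + (-5 - 4)) + (4*(9 + (-5 - 4)))**2))*(-1/76623) = ((-9 + 4*(9 - 9))/(-7 + 4*(9 - 9) + (4*(9 - 9))**2))*(-1/76623) = ((-9 + 4*0)/(-7 + 4*0 + (4*0)**2))*(-1/76623) = ((-9 + 0)/(-7 + 0 + 0**2))*(-1/76623) = (-9/(-7 + 0 + 0))*(-1/76623) = (-9/(-7))*(-1/76623) = -1/7*(-9)*(-1/76623) = (9/7)*(-1/76623) = -3/178787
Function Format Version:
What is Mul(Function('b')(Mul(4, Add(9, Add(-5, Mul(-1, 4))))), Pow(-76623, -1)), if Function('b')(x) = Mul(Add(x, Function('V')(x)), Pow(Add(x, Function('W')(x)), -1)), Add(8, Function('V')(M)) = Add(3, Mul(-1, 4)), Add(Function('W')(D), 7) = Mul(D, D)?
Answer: Rational(-3, 178787) ≈ -1.6780e-5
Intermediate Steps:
Function('W')(D) = Add(-7, Pow(D, 2)) (Function('W')(D) = Add(-7, Mul(D, D)) = Add(-7, Pow(D, 2)))
Function('V')(M) = -9 (Function('V')(M) = Add(-8, Add(3, Mul(-1, 4))) = Add(-8, Add(3, -4)) = Add(-8, -1) = -9)
Function('b')(x) = Mul(Pow(Add(-7, x, Pow(x, 2)), -1), Add(-9, x)) (Function('b')(x) = Mul(Add(x, -9), Pow(Add(x, Add(-7, Pow(x, 2))), -1)) = Mul(Add(-9, x), Pow(Add(-7, x, Pow(x, 2)), -1)) = Mul(Pow(Add(-7, x, Pow(x, 2)), -1), Add(-9, x)))
Mul(Function('b')(Mul(4, Add(9, Add(-5, Mul(-1, 4))))), Pow(-76623, -1)) = Mul(Mul(Pow(Add(-7, Mul(4, Add(9, Add(-5, Mul(-1, 4)))), Pow(Mul(4, Add(9, Add(-5, Mul(-1, 4)))), 2)), -1), Add(-9, Mul(4, Add(9, Add(-5, Mul(-1, 4)))))), Pow(-76623, -1)) = Mul(Mul(Pow(Add(-7, Mul(4, Add(9, Add(-5, -4))), Pow(Mul(4, Add(9, Add(-5, -4))), 2)), -1), Add(-9, Mul(4, Add(9, Add(-5, -4))))), Rational(-1, 76623)) = Mul(Mul(Pow(Add(-7, Mul(4, Add(9, -9)), Pow(Mul(4, Add(9, -9)), 2)), -1), Add(-9, Mul(4, Add(9, -9)))), Rational(-1, 76623)) = Mul(Mul(Pow(Add(-7, Mul(4, 0), Pow(Mul(4, 0), 2)), -1), Add(-9, Mul(4, 0))), Rational(-1, 76623)) = Mul(Mul(Pow(Add(-7, 0, Pow(0, 2)), -1), Add(-9, 0)), Rational(-1, 76623)) = Mul(Mul(Pow(Add(-7, 0, 0), -1), -9), Rational(-1, 76623)) = Mul(Mul(Pow(-7, -1), -9), Rational(-1, 76623)) = Mul(Mul(Rational(-1, 7), -9), Rational(-1, 76623)) = Mul(Rational(9, 7), Rational(-1, 76623)) = Rational(-3, 178787)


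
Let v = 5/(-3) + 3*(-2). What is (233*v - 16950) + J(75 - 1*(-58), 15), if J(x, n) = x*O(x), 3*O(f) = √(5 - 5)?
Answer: -56209/3 ≈ -18736.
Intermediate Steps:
O(f) = 0 (O(f) = √(5 - 5)/3 = √0/3 = (⅓)*0 = 0)
J(x, n) = 0 (J(x, n) = x*0 = 0)
v = -23/3 (v = 5*(-⅓) - 6 = -5/3 - 6 = -23/3 ≈ -7.6667)
(233*v - 16950) + J(75 - 1*(-58), 15) = (233*(-23/3) - 16950) + 0 = (-5359/3 - 16950) + 0 = -56209/3 + 0 = -56209/3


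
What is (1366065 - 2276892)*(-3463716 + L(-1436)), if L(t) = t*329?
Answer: 3585160804320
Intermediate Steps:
L(t) = 329*t
(1366065 - 2276892)*(-3463716 + L(-1436)) = (1366065 - 2276892)*(-3463716 + 329*(-1436)) = -910827*(-3463716 - 472444) = -910827*(-3936160) = 3585160804320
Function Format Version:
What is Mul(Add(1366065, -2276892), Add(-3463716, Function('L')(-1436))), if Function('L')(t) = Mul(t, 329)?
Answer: 3585160804320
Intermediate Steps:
Function('L')(t) = Mul(329, t)
Mul(Add(1366065, -2276892), Add(-3463716, Function('L')(-1436))) = Mul(Add(1366065, -2276892), Add(-3463716, Mul(329, -1436))) = Mul(-910827, Add(-3463716, -472444)) = Mul(-910827, -3936160) = 3585160804320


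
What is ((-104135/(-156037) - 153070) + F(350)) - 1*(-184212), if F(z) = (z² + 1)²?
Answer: 2341573319879426/156037 ≈ 1.5007e+10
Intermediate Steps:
F(z) = (1 + z²)²
((-104135/(-156037) - 153070) + F(350)) - 1*(-184212) = ((-104135/(-156037) - 153070) + (1 + 350²)²) - 1*(-184212) = ((-104135*(-1/156037) - 153070) + (1 + 122500)²) + 184212 = ((104135/156037 - 153070) + 122501²) + 184212 = (-23884479455/156037 + 15006495001) + 184212 = 2341544575991582/156037 + 184212 = 2341573319879426/156037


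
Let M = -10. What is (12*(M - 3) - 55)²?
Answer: 44521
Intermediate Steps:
(12*(M - 3) - 55)² = (12*(-10 - 3) - 55)² = (12*(-13) - 55)² = (-156 - 55)² = (-211)² = 44521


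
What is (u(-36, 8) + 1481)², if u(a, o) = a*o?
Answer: 1423249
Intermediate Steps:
(u(-36, 8) + 1481)² = (-36*8 + 1481)² = (-288 + 1481)² = 1193² = 1423249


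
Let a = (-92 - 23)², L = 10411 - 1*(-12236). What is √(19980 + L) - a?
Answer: -13225 + √42627 ≈ -13019.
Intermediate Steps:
L = 22647 (L = 10411 + 12236 = 22647)
a = 13225 (a = (-115)² = 13225)
√(19980 + L) - a = √(19980 + 22647) - 1*13225 = √42627 - 13225 = -13225 + √42627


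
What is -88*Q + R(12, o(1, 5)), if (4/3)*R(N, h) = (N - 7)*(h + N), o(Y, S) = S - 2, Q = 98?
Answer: -34271/4 ≈ -8567.8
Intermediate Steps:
o(Y, S) = -2 + S
R(N, h) = 3*(-7 + N)*(N + h)/4 (R(N, h) = 3*((N - 7)*(h + N))/4 = 3*((-7 + N)*(N + h))/4 = 3*(-7 + N)*(N + h)/4)
-88*Q + R(12, o(1, 5)) = -88*98 + (-21/4*12 - 21*(-2 + 5)/4 + (¾)*12² + (¾)*12*(-2 + 5)) = -8624 + (-63 - 21/4*3 + (¾)*144 + (¾)*12*3) = -8624 + (-63 - 63/4 + 108 + 27) = -8624 + 225/4 = -34271/4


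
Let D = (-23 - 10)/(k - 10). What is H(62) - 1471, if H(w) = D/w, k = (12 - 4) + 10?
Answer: -729649/496 ≈ -1471.1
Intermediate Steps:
k = 18 (k = 8 + 10 = 18)
D = -33/8 (D = (-23 - 10)/(18 - 10) = -33/8 ≈ -4.1250)
H(w) = -33/(8*w)
H(62) - 1471 = -33/8/62 - 1471 = -33/8*1/62 - 1471 = -33/496 - 1471 = -729649/496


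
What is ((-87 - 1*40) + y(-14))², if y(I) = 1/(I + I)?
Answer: 12652249/784 ≈ 16138.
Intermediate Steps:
y(I) = 1/(2*I)
((-87 - 1*40) + y(-14))² = ((-87 - 1*40) + (½)/(-14))² = ((-87 - 40) + (½)*(-1/14))² = (-127 - 1/28)² = (-3557/28)² = 12652249/784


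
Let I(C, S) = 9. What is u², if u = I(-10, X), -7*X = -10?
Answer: 81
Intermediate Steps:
X = 10/7 (X = -⅐*(-10) = 10/7 ≈ 1.4286)
u = 9
u² = 9² = 81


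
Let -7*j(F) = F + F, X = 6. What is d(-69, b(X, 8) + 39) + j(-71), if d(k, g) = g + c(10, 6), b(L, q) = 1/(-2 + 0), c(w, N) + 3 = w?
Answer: 921/14 ≈ 65.786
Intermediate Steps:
c(w, N) = -3 + w
j(F) = -2*F/7 (j(F) = -(F + F)/7 = -2*F/7)
b(L, q) = -½ (b(L, q) = 1/(-2) = -½)
d(k, g) = 7 + g (d(k, g) = g + (-3 + 10) = g + 7 = 7 + g)
d(-69, b(X, 8) + 39) + j(-71) = (7 + (-½ + 39)) - 2/7*(-71) = (7 + 77/2) + 142/7 = 91/2 + 142/7 = 921/14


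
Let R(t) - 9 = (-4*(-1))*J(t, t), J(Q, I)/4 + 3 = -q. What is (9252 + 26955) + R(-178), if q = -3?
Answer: 36216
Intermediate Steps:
J(Q, I) = 0 (J(Q, I) = -12 + 4*(-1*(-3)) = -12 + 4*3 = -12 + 12 = 0)
R(t) = 9 (R(t) = 9 - 4*(-1)*0 = 9 + 4*0 = 9 + 0 = 9)
(9252 + 26955) + R(-178) = (9252 + 26955) + 9 = 36207 + 9 = 36216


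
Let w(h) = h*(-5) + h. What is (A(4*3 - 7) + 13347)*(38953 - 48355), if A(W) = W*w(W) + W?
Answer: -124595304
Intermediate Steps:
w(h) = -4*h (w(h) = -5*h + h = -4*h)
A(W) = W - 4*W² (A(W) = W*(-4*W) + W = -4*W² + W = W - 4*W²)
(A(4*3 - 7) + 13347)*(38953 - 48355) = ((4*3 - 7)*(1 - 4*(4*3 - 7)) + 13347)*(38953 - 48355) = ((12 - 7)*(1 - 4*(12 - 7)) + 13347)*(-9402) = (5*(1 - 4*5) + 13347)*(-9402) = (5*(1 - 20) + 13347)*(-9402) = (5*(-19) + 13347)*(-9402) = (-95 + 13347)*(-9402) = 13252*(-9402) = -124595304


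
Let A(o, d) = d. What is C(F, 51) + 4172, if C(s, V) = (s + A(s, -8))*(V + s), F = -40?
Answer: 3644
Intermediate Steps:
C(s, V) = (-8 + s)*(V + s) (C(s, V) = (s - 8)*(V + s) = (-8 + s)*(V + s))
C(F, 51) + 4172 = ((-40)**2 - 8*51 - 8*(-40) + 51*(-40)) + 4172 = (1600 - 408 + 320 - 2040) + 4172 = -528 + 4172 = 3644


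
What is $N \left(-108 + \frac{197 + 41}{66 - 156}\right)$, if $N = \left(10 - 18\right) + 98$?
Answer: $-9958$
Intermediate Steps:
$N = 90$ ($N = -8 + 98 = 90$)
$N \left(-108 + \frac{197 + 41}{66 - 156}\right) = 90 \left(-108 + \frac{197 + 41}{66 - 156}\right) = 90 \left(-108 + \frac{238}{-90}\right) = 90 \left(-108 + 238 \left(- \frac{1}{90}\right)\right) = 90 \left(-108 - \frac{119}{45}\right) = 90 \left(- \frac{4979}{45}\right) = -9958$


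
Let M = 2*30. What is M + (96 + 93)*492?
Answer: 93048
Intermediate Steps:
M = 60
M + (96 + 93)*492 = 60 + (96 + 93)*492 = 60 + 189*492 = 60 + 92988 = 93048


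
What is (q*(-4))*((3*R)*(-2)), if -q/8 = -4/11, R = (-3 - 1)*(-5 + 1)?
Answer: 12288/11 ≈ 1117.1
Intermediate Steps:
R = 16 (R = -4*(-4) = 16)
q = 32/11 (q = -(-32)/11 = -8*(-4/11) = 32/11 ≈ 2.9091)
(q*(-4))*((3*R)*(-2)) = ((32/11)*(-4))*((3*16)*(-2)) = -6144*(-2)/11 = -128/11*(-96) = 12288/11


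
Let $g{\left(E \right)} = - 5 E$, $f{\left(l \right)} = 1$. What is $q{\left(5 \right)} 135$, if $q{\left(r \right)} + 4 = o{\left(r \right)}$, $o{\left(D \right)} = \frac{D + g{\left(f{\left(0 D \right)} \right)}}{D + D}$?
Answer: $-540$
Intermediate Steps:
$o{\left(D \right)} = \frac{-5 + D}{2 D}$ ($o{\left(D \right)} = \frac{D - 5}{D + D} = \frac{D - 5}{2 D} = \left(-5 + D\right) \frac{1}{2 D} = \frac{-5 + D}{2 D}$)
$q{\left(r \right)} = -4 + \frac{-5 + r}{2 r}$
$q{\left(5 \right)} 135 = \frac{-5 - 35}{2 \cdot 5} \cdot 135 = \frac{1}{2} \cdot \frac{1}{5} \left(-5 - 35\right) 135 = \frac{1}{2} \cdot \frac{1}{5} \left(-40\right) 135 = \left(-4\right) 135 = -540$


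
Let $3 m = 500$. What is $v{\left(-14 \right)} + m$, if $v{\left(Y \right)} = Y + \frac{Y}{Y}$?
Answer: $\frac{461}{3} \approx 153.67$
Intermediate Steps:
$m = \frac{500}{3}$ ($m = \frac{1}{3} \cdot 500 = \frac{500}{3} \approx 166.67$)
$v{\left(Y \right)} = 1 + Y$ ($v{\left(Y \right)} = Y + 1 = 1 + Y$)
$v{\left(-14 \right)} + m = \left(1 - 14\right) + \frac{500}{3} = -13 + \frac{500}{3} = \frac{461}{3}$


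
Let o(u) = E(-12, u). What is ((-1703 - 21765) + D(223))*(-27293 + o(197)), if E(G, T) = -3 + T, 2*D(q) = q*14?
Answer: 593657793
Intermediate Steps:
D(q) = 7*q (D(q) = (q*14)/2 = (14*q)/2 = 7*q)
o(u) = -3 + u
((-1703 - 21765) + D(223))*(-27293 + o(197)) = ((-1703 - 21765) + 7*223)*(-27293 + (-3 + 197)) = (-23468 + 1561)*(-27293 + 194) = -21907*(-27099) = 593657793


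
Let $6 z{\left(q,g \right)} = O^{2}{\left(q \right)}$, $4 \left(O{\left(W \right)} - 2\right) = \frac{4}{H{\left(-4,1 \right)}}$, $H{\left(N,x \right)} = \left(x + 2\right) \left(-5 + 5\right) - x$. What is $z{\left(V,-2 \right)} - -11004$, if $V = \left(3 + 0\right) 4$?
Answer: $\frac{66025}{6} \approx 11004.0$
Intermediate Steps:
$V = 12$ ($V = 3 \cdot 4 = 12$)
$H{\left(N,x \right)} = - x$ ($H{\left(N,x \right)} = \left(2 + x\right) 0 - x = 0 - x = - x$)
$O{\left(W \right)} = 1$ ($O{\left(W \right)} = 2 + \frac{4 \frac{1}{\left(-1\right) 1}}{4} = 2 + \frac{4 \frac{1}{-1}}{4} = 2 + \frac{4 \left(-1\right)}{4} = 2 + \frac{1}{4} \left(-4\right) = 2 - 1 = 1$)
$z{\left(q,g \right)} = \frac{1}{6}$ ($z{\left(q,g \right)} = \frac{1^{2}}{6} = \frac{1}{6} \cdot 1 = \frac{1}{6}$)
$z{\left(V,-2 \right)} - -11004 = \frac{1}{6} - -11004 = \frac{1}{6} + 11004 = \frac{66025}{6}$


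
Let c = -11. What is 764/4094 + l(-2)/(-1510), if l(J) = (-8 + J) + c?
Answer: 619807/3090970 ≈ 0.20052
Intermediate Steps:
l(J) = -19 + J (l(J) = (-8 + J) - 11 = -19 + J)
764/4094 + l(-2)/(-1510) = 764/4094 + (-19 - 2)/(-1510) = 764*(1/4094) - 21*(-1/1510) = 382/2047 + 21/1510 = 619807/3090970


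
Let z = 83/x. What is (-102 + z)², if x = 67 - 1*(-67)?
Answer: 184552225/17956 ≈ 10278.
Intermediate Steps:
x = 134 (x = 67 + 67 = 134)
z = 83/134 ≈ 0.61940
(-102 + z)² = (-102 + 83/134)² = (-13585/134)² = 184552225/17956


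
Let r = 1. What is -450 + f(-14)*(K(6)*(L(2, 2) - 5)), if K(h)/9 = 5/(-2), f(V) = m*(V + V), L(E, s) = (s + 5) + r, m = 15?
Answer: 27900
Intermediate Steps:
L(E, s) = 6 + s (L(E, s) = (s + 5) + 1 = (5 + s) + 1 = 6 + s)
f(V) = 30*V (f(V) = 15*(V + V) = 15*(2*V) = 30*V)
K(h) = -45/2 (K(h) = 9*(5/(-2)) = 9*(5*(-½)) = 9*(-5/2) = -45/2)
-450 + f(-14)*(K(6)*(L(2, 2) - 5)) = -450 + (30*(-14))*(-45*((6 + 2) - 5)/2) = -450 - (-9450)*(8 - 5) = -450 - (-9450)*3 = -450 - 420*(-135/2) = -450 + 28350 = 27900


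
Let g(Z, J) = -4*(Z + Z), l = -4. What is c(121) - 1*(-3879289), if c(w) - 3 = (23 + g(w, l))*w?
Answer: 3764947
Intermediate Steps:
g(Z, J) = -8*Z
c(w) = 3 + w*(23 - 8*w) (c(w) = 3 + (23 - 8*w)*w = 3 + w*(23 - 8*w))
c(121) - 1*(-3879289) = (3 - 8*121² + 23*121) - 1*(-3879289) = (3 - 8*14641 + 2783) + 3879289 = (3 - 117128 + 2783) + 3879289 = -114342 + 3879289 = 3764947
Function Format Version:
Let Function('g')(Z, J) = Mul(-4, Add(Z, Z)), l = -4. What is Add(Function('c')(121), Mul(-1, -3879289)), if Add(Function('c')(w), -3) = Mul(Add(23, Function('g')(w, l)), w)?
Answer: 3764947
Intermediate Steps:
Function('g')(Z, J) = Mul(-8, Z) (Function('g')(Z, J) = Mul(-4, Mul(2, Z)) = Mul(-8, Z))
Function('c')(w) = Add(3, Mul(w, Add(23, Mul(-8, w)))) (Function('c')(w) = Add(3, Mul(Add(23, Mul(-8, w)), w)) = Add(3, Mul(w, Add(23, Mul(-8, w)))))
Add(Function('c')(121), Mul(-1, -3879289)) = Add(Add(3, Mul(-8, Pow(121, 2)), Mul(23, 121)), Mul(-1, -3879289)) = Add(Add(3, Mul(-8, 14641), 2783), 3879289) = Add(Add(3, -117128, 2783), 3879289) = Add(-114342, 3879289) = 3764947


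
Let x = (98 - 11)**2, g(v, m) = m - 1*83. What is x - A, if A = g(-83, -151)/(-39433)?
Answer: 298468143/39433 ≈ 7569.0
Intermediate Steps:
g(v, m) = -83 + m (g(v, m) = m - 83 = -83 + m)
A = 234/39433 (A = (-83 - 151)/(-39433) = -234*(-1/39433) = 234/39433 ≈ 0.0059341)
x = 7569 (x = 87**2 = 7569)
x - A = 7569 - 1*234/39433 = 7569 - 234/39433 = 298468143/39433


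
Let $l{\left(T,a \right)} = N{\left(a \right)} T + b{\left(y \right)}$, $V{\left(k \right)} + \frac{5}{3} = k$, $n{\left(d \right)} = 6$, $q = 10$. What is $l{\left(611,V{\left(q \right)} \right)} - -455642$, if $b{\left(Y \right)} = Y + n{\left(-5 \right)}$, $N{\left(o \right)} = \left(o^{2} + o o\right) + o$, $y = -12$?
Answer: $\frac{4910299}{9} \approx 5.4559 \cdot 10^{5}$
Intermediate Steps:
$N{\left(o \right)} = o + 2 o^{2}$ ($N{\left(o \right)} = \left(o^{2} + o^{2}\right) + o = 2 o^{2} + o = o + 2 o^{2}$)
$b{\left(Y \right)} = 6 + Y$ ($b{\left(Y \right)} = Y + 6 = 6 + Y$)
$V{\left(k \right)} = - \frac{5}{3} + k$
$l{\left(T,a \right)} = -6 + T a \left(1 + 2 a\right)$ ($l{\left(T,a \right)} = a \left(1 + 2 a\right) T + \left(6 - 12\right) = T a \left(1 + 2 a\right) - 6 = -6 + T a \left(1 + 2 a\right)$)
$l{\left(611,V{\left(q \right)} \right)} - -455642 = \left(-6 + 611 \left(- \frac{5}{3} + 10\right) \left(1 + 2 \left(- \frac{5}{3} + 10\right)\right)\right) - -455642 = \left(-6 + 611 \cdot \frac{25}{3} \left(1 + 2 \cdot \frac{25}{3}\right)\right) + 455642 = \left(-6 + 611 \cdot \frac{25}{3} \left(1 + \frac{50}{3}\right)\right) + 455642 = \left(-6 + 611 \cdot \frac{25}{3} \cdot \frac{53}{3}\right) + 455642 = \left(-6 + \frac{809575}{9}\right) + 455642 = \frac{809521}{9} + 455642 = \frac{4910299}{9}$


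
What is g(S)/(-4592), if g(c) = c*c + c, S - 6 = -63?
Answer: -57/82 ≈ -0.69512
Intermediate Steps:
S = -57 (S = 6 - 63 = -57)
g(c) = c + c² (g(c) = c² + c = c + c²)
g(S)/(-4592) = -57*(1 - 57)/(-4592) = -57*(-56)*(-1/4592) = 3192*(-1/4592) = -57/82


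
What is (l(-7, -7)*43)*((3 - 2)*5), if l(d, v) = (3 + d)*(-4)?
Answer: 3440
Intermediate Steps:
l(d, v) = -12 - 4*d
(l(-7, -7)*43)*((3 - 2)*5) = ((-12 - 4*(-7))*43)*((3 - 2)*5) = ((-12 + 28)*43)*(1*5) = (16*43)*5 = 688*5 = 3440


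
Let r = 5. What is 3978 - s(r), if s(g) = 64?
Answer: 3914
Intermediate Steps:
3978 - s(r) = 3978 - 1*64 = 3978 - 64 = 3914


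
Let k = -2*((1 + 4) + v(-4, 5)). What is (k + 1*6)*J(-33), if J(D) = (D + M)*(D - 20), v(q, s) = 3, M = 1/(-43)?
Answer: -752600/43 ≈ -17502.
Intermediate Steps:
M = -1/43 ≈ -0.023256
J(D) = (-20 + D)*(-1/43 + D) (J(D) = (D - 1/43)*(D - 20) = (-1/43 + D)*(-20 + D) = (-20 + D)*(-1/43 + D))
k = -16 (k = -2*((1 + 4) + 3) = -2*(5 + 3) = -2*8 = -16)
(k + 1*6)*J(-33) = (-16 + 1*6)*(20/43 + (-33)² - 861/43*(-33)) = (-16 + 6)*(20/43 + 1089 + 28413/43) = -10*75260/43 = -752600/43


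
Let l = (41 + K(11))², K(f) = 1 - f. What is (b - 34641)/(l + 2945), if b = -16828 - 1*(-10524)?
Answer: -40945/3906 ≈ -10.483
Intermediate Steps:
b = -6304 (b = -16828 + 10524 = -6304)
l = 961 (l = (41 + (1 - 1*11))² = (41 + (1 - 11))² = (41 - 10)² = 31² = 961)
(b - 34641)/(l + 2945) = (-6304 - 34641)/(961 + 2945) = -40945/3906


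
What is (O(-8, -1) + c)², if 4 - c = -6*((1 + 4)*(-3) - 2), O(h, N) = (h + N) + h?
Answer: 13225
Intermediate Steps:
O(h, N) = N + 2*h (O(h, N) = (N + h) + h = N + 2*h)
c = -98 (c = 4 - (-6)*((1 + 4)*(-3) - 2) = 4 - (-6)*(5*(-3) - 2) = 4 - (-6)*(-15 - 2) = 4 - (-6)*(-17) = 4 - 1*102 = 4 - 102 = -98)
(O(-8, -1) + c)² = ((-1 + 2*(-8)) - 98)² = ((-1 - 16) - 98)² = (-17 - 98)² = (-115)² = 13225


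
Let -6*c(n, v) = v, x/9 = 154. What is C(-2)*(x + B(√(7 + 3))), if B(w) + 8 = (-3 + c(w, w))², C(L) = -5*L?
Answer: 124855/9 + 10*√10 ≈ 13904.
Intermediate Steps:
x = 1386 (x = 9*154 = 1386)
c(n, v) = -v/6
B(w) = -8 + (-3 - w/6)²
C(-2)*(x + B(√(7 + 3))) = (-5*(-2))*(1386 + (-8 + (18 + √(7 + 3))²/36)) = 10*(1386 + (-8 + (18 + √10)²/36)) = 10*(1378 + (18 + √10)²/36) = 13780 + 5*(18 + √10)²/18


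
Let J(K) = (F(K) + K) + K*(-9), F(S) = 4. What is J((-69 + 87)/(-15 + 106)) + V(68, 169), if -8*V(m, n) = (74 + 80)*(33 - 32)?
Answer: -6127/364 ≈ -16.832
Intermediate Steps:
V(m, n) = -77/4 (V(m, n) = -(74 + 80)*(33 - 32)/8 = -77/4)
J(K) = 4 - 8*K (J(K) = (4 + K) + K*(-9) = (4 + K) - 9*K = 4 - 8*K)
J((-69 + 87)/(-15 + 106)) + V(68, 169) = (4 - 8*(-69 + 87)/(-15 + 106)) - 77/4 = (4 - 144/91) - 77/4 = 220/91 - 77/4 = -6127/364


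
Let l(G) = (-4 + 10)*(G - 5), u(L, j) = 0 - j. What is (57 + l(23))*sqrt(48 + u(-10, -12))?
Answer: 330*sqrt(15) ≈ 1278.1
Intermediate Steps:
u(L, j) = -j
l(G) = -30 + 6*G (l(G) = 6*(-5 + G) = -30 + 6*G)
(57 + l(23))*sqrt(48 + u(-10, -12)) = (57 + (-30 + 6*23))*sqrt(48 - 1*(-12)) = (57 + (-30 + 138))*sqrt(48 + 12) = (57 + 108)*sqrt(60) = 165*(2*sqrt(15)) = 330*sqrt(15)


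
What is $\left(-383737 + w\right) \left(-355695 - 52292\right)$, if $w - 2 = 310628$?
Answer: $29826705609$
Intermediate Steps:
$w = 310630$ ($w = 2 + 310628 = 310630$)
$\left(-383737 + w\right) \left(-355695 - 52292\right) = \left(-383737 + 310630\right) \left(-355695 - 52292\right) = \left(-73107\right) \left(-407987\right) = 29826705609$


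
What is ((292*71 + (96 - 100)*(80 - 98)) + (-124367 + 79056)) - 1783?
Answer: -26290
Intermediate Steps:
((292*71 + (96 - 100)*(80 - 98)) + (-124367 + 79056)) - 1783 = ((20732 - 4*(-18)) - 45311) - 1783 = ((20732 + 72) - 45311) - 1783 = (20804 - 45311) - 1783 = -24507 - 1783 = -26290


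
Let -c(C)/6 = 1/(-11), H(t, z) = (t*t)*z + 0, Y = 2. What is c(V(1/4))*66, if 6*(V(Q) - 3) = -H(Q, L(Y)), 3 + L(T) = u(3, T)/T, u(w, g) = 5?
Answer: 36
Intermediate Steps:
L(T) = -3 + 5/T
H(t, z) = z*t² (H(t, z) = t²*z + 0 = z*t² + 0 = z*t²)
V(Q) = 3 + Q²/12 (V(Q) = 3 + (-(-3 + 5/2)*Q²)/6 = 3 + (-(-1)*Q²/2)/6 = 3 + (Q²/2)/6 = 3 + Q²/12)
c(C) = 6/11 (c(C) = -6/(-11) = -6*(-1/11) = 6/11)
c(V(1/4))*66 = (6/11)*66 = 36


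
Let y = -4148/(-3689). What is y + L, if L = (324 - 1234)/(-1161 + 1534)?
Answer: -106458/80941 ≈ -1.3153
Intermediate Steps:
L = -910/373 ≈ -2.4397
y = 244/217 (y = -4148*(-1/3689) = 244/217 ≈ 1.1244)
y + L = 244/217 - 910/373 = -106458/80941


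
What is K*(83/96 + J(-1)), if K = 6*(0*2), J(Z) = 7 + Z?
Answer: 0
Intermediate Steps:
K = 0 (K = 6*0 = 0)
K*(83/96 + J(-1)) = 0*(83/96 + (7 - 1)) = 0*(83*(1/96) + 6) = 0*(83/96 + 6) = 0*(659/96) = 0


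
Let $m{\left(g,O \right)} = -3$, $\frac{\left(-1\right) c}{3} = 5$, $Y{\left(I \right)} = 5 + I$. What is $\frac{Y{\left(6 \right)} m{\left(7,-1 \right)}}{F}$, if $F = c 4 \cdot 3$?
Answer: $\frac{11}{60} \approx 0.18333$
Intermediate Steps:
$c = -15$ ($c = \left(-3\right) 5 = -15$)
$F = -180$ ($F = \left(-15\right) 4 \cdot 3 = \left(-60\right) 3 = -180$)
$\frac{Y{\left(6 \right)} m{\left(7,-1 \right)}}{F} = \frac{\left(5 + 6\right) \left(-3\right)}{-180} = 11 \left(-3\right) \left(- \frac{1}{180}\right) = \left(-33\right) \left(- \frac{1}{180}\right) = \frac{11}{60}$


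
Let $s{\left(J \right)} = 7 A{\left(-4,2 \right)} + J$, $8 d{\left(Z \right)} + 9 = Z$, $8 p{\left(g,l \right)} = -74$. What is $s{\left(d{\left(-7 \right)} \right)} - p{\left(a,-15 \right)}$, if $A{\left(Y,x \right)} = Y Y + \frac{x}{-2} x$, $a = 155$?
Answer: $\frac{421}{4} \approx 105.25$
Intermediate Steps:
$p{\left(g,l \right)} = - \frac{37}{4}$ ($p{\left(g,l \right)} = \frac{1}{8} \left(-74\right) = - \frac{37}{4}$)
$d{\left(Z \right)} = - \frac{9}{8} + \frac{Z}{8}$
$A{\left(Y,x \right)} = Y^{2} - \frac{x^{2}}{2}$ ($A{\left(Y,x \right)} = Y^{2} + x \left(- \frac{1}{2}\right) x = Y^{2} + - \frac{x}{2} x = Y^{2} - \frac{x^{2}}{2}$)
$s{\left(J \right)} = 98 + J$ ($s{\left(J \right)} = 7 \left(\left(-4\right)^{2} - \frac{2^{2}}{2}\right) + J = 7 \left(16 - 2\right) + J = 7 \cdot 14 + J = 98 + J$)
$s{\left(d{\left(-7 \right)} \right)} - p{\left(a,-15 \right)} = \left(98 + \left(- \frac{9}{8} + \frac{1}{8} \left(-7\right)\right)\right) - - \frac{37}{4} = \left(98 - 2\right) + \frac{37}{4} = 96 + \frac{37}{4} = \frac{421}{4}$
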